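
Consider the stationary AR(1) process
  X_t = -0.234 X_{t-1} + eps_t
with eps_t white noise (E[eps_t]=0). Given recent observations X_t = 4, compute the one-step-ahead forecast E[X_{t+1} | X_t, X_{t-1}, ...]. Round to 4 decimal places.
E[X_{t+1} \mid \mathcal F_t] = -0.9360

For an AR(p) model X_t = c + sum_i phi_i X_{t-i} + eps_t, the
one-step-ahead conditional mean is
  E[X_{t+1} | X_t, ...] = c + sum_i phi_i X_{t+1-i}.
Substitute known values:
  E[X_{t+1} | ...] = (-0.234) * (4)
                   = -0.9360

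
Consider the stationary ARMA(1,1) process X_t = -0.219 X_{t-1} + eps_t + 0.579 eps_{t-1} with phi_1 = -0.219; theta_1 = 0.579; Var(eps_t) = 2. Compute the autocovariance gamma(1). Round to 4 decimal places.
\gamma(1) = 0.6604

Multiply the model equation by X_{t-k} and take expectations. With theta_0 = psi_0 = 1 and psi_j the MA(infinity) weights, this gives
  gamma(k) - sum_i phi_i gamma(k-i) = c_k,
  c_k = sigma^2 * sum_{j=k..q} theta_j psi_{j-k}   (c_k = 0 for k > q),
using gamma(-m) = gamma(m).
psi-weights needed (psi_j = theta_j + sum_i phi_i psi_{j-i}):
  psi_1 = theta_1 + phi_1 = 0.579 + (-0.219) = 0.36
Right-hand sides:
  c_0 = sigma^2 (1 + theta_1 psi_1) = 2 * (1 + (0.579)(0.36)) = 2 * 1.20844 = 2.41688
  c_1 = sigma^2 theta_1 = 2 * (0.579) = 1.158
  c_2 = 0
Equations for k = 0 and k = 1 (AR order 1):
  gamma(0) = phi_1 gamma(1) + c_0
  gamma(1) = phi_1 gamma(0) + c_1
Substituting the second into the first: gamma(0) (1 - phi_1^2) = c_0 + phi_1 c_1, so
  gamma(0) = (c_0 + phi_1 c_1) / (1 - phi_1^2) = (2.41688 + (-0.219)(1.158)) / (1 - (-0.219)^2) = 2.163278 / 0.952039 = 2.272258.
  gamma(1) = phi_1 gamma(0) + c_1 = (-0.219)(2.272258) + (1.158) = 0.660376.
Therefore gamma(1) = 0.6604 (to 4 decimal places).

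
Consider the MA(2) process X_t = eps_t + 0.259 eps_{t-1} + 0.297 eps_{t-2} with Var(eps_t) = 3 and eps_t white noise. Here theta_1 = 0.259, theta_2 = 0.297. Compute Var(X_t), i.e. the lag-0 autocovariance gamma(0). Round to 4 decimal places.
\gamma(0) = 3.4659

For an MA(q) process X_t = eps_t + sum_i theta_i eps_{t-i} with
Var(eps_t) = sigma^2, the variance is
  gamma(0) = sigma^2 * (1 + sum_i theta_i^2).
  sum_i theta_i^2 = (0.259)^2 + (0.297)^2 = 0.067081 + 0.088209 = 0.15529.
  gamma(0) = 3 * (1 + 0.15529) = 3 * 1.15529 = 3.46587, which rounds to 3.4659.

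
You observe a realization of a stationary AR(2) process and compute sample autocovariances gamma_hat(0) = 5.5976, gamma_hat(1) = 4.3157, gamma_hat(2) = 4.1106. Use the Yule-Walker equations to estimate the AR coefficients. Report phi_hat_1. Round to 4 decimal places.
\hat\phi_{1} = 0.5050

The Yule-Walker equations for an AR(p) process read, in matrix form,
  Gamma_p phi = r_p,   with   (Gamma_p)_{ij} = gamma(|i - j|),
                       (r_p)_i = gamma(i),   i,j = 1..p.
Substitute the sample gammas (Toeplitz matrix and right-hand side of size 2):
  Gamma_p = [[5.5976, 4.3157], [4.3157, 5.5976]]
  r_p     = [4.3157, 4.1106]
Written out:
  5.5976 phi_1 + 4.3157 phi_2 = 4.3157
  4.3157 phi_1 + 5.5976 phi_2 = 4.1106
Solve by Cramer's rule:
  det = gamma(0)^2 - gamma(1)^2 = (5.5976)^2 - (4.3157)^2 = 31.33312576 - 18.62526649 = 12.70785927
  phi_hat_1 = [gamma(1) gamma(0) - gamma(1) gamma(2)] / det = [(4.3157)(5.5976) - (4.3157)(4.1106)] / 12.70785927 = 6.4174459 / 12.70785927 = 0.505
  phi_hat_2 = [gamma(0) gamma(2) - gamma(1)^2] / det = [(5.5976)(4.1106) - (4.3157)^2] / 12.70785927 = 4.38422807 / 12.70785927 = 0.345
So phi_hat = [0.5050, 0.3450].
Therefore phi_hat_1 = 0.5050.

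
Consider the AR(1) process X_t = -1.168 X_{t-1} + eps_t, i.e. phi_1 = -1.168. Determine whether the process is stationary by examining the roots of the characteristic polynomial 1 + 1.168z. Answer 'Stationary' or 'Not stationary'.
\text{Not stationary}

The AR(p) characteristic polynomial is P(z) = 1 + 1.168z.
Stationarity requires all roots to lie outside the unit circle, i.e. |z| > 1 for every root.
This is linear in z: 1 + (1.168) z = 0  =>  z = -1/(1.168) = -0.856164,  |z| = 0.856164.
Moduli of all roots: 0.8562.
All moduli strictly greater than 1? No.
Verdict: Not stationary.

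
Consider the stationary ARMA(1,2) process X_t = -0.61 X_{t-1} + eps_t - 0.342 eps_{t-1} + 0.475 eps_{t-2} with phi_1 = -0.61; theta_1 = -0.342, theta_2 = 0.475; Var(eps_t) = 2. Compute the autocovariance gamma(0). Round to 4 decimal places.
\gamma(0) = 7.3627

Multiply the model equation by X_{t-k} and take expectations. With theta_0 = psi_0 = 1 and psi_j the MA(infinity) weights, this gives
  gamma(k) - sum_i phi_i gamma(k-i) = c_k,
  c_k = sigma^2 * sum_{j=k..q} theta_j psi_{j-k}   (c_k = 0 for k > q),
using gamma(-m) = gamma(m).
psi-weights needed (psi_j = theta_j + sum_i phi_i psi_{j-i}):
  psi_1 = theta_1 + phi_1 = -0.342 + (-0.61) = -0.952
  psi_2 = theta_2 + phi_1 psi_1 = 0.475 + (-0.61)(-0.952) = 1.05572
Right-hand sides:
  c_0 = sigma^2 (1 + theta_1 psi_1 + theta_2 psi_2) = 2 * (1 + (-0.342)(-0.952) + (0.475)(1.05572)) = 2 * 1.827051 = 3.654102
  c_1 = sigma^2 (theta_1 + theta_2 psi_1) = 2 * (-0.342 + (0.475)(-0.952)) = -1.5884
  c_2 = sigma^2 theta_2 = 2 * (0.475) = 0.95
Equations for k = 0 and k = 1 (AR order 1):
  gamma(0) = phi_1 gamma(1) + c_0
  gamma(1) = phi_1 gamma(0) + c_1
Substituting the second into the first: gamma(0) (1 - phi_1^2) = c_0 + phi_1 c_1, so
  gamma(0) = (c_0 + phi_1 c_1) / (1 - phi_1^2) = (3.654102 + (-0.61)(-1.5884)) / (1 - (-0.61)^2) = 4.623026 / 0.6279 = 7.362679.
Therefore gamma(0) = 7.3627 (to 4 decimal places).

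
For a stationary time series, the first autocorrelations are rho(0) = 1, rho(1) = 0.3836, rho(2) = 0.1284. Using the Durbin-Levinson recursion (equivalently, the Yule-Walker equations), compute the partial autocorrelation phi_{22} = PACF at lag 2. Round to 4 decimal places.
\phi_{22} = -0.0220

The PACF at lag k is phi_{kk}, the last component of the solution
to the Yule-Walker system G_k phi = r_k where
  (G_k)_{ij} = rho(|i - j|), (r_k)_i = rho(i), i,j = 1..k.
Equivalently, Durbin-Levinson gives phi_{kk} iteratively:
  phi_{11} = rho(1)
  phi_{kk} = [rho(k) - sum_{j=1..k-1} phi_{k-1,j} rho(k-j)]
            / [1 - sum_{j=1..k-1} phi_{k-1,j} rho(j)],
  phi_{k,j} = phi_{k-1,j} - phi_{kk} phi_{k-1,k-j},  j = 1..k-1.
Step k = 1:
  phi_11 = rho(1) = 0.3836.
Step k = 2:
  phi_22 = [rho(2) - phi_11 rho(1)] / [1 - phi_11 rho(1)] = [0.1284 - (0.3836)(0.3836)] / [1 - (0.3836)(0.3836)]
         = -0.01874896 / 0.85285104 = -0.022.
Therefore phi_{22} = -0.0220.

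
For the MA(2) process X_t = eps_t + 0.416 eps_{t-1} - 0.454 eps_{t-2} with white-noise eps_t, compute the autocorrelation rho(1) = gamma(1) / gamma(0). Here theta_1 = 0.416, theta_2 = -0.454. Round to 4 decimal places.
\rho(1) = 0.1647

For an MA(q) process with theta_0 = 1, the autocovariance is
  gamma(k) = sigma^2 * sum_{i=0..q-k} theta_i * theta_{i+k},
and rho(k) = gamma(k) / gamma(0). Sigma^2 cancels.
  numerator   = (1)*(0.416) + (0.416)*(-0.454) = 0.227136.
  denominator = (1)^2 + (0.416)^2 + (-0.454)^2 = 1.379172.
  rho(1) = 0.227136 / 1.379172 = 0.1647.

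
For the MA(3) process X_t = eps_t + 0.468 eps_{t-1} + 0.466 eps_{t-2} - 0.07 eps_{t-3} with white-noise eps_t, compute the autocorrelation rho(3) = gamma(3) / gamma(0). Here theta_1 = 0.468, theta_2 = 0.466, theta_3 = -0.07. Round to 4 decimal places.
\rho(3) = -0.0486

For an MA(q) process with theta_0 = 1, the autocovariance is
  gamma(k) = sigma^2 * sum_{i=0..q-k} theta_i * theta_{i+k},
and rho(k) = gamma(k) / gamma(0). Sigma^2 cancels.
  numerator   = (1)*(-0.07) = -0.07.
  denominator = (1)^2 + (0.468)^2 + (0.466)^2 + (-0.07)^2 = 1.44108.
  rho(3) = -0.07 / 1.44108 = -0.0486.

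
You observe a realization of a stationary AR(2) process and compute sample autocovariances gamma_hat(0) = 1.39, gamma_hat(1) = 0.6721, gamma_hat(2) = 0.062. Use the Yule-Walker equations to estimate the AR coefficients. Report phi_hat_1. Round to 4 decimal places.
\hat\phi_{1} = 0.6029

The Yule-Walker equations for an AR(p) process read, in matrix form,
  Gamma_p phi = r_p,   with   (Gamma_p)_{ij} = gamma(|i - j|),
                       (r_p)_i = gamma(i),   i,j = 1..p.
Substitute the sample gammas (Toeplitz matrix and right-hand side of size 2):
  Gamma_p = [[1.39, 0.6721], [0.6721, 1.39]]
  r_p     = [0.6721, 0.062]
Written out:
  1.39 phi_1 + 0.6721 phi_2 = 0.6721
  0.6721 phi_1 + 1.39 phi_2 = 0.062
Solve by Cramer's rule:
  det = gamma(0)^2 - gamma(1)^2 = (1.39)^2 - (0.6721)^2 = 1.9321 - 0.45171841 = 1.48038159
  phi_hat_1 = [gamma(1) gamma(0) - gamma(1) gamma(2)] / det = [(0.6721)(1.39) - (0.6721)(0.062)] / 1.48038159 = 0.8925488 / 1.48038159 = 0.6029
  phi_hat_2 = [gamma(0) gamma(2) - gamma(1)^2] / det = [(1.39)(0.062) - (0.6721)^2] / 1.48038159 = -0.36553841 / 1.48038159 = -0.2469
So phi_hat = [0.6029, -0.2469].
Therefore phi_hat_1 = 0.6029.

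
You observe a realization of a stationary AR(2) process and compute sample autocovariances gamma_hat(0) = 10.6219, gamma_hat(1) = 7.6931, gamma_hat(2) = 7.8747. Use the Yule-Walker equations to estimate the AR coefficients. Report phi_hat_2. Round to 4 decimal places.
\hat\phi_{2} = 0.4560

The Yule-Walker equations for an AR(p) process read, in matrix form,
  Gamma_p phi = r_p,   with   (Gamma_p)_{ij} = gamma(|i - j|),
                       (r_p)_i = gamma(i),   i,j = 1..p.
Substitute the sample gammas (Toeplitz matrix and right-hand side of size 2):
  Gamma_p = [[10.6219, 7.6931], [7.6931, 10.6219]]
  r_p     = [7.6931, 7.8747]
Written out:
  10.6219 phi_1 + 7.6931 phi_2 = 7.6931
  7.6931 phi_1 + 10.6219 phi_2 = 7.8747
Solve by Cramer's rule:
  det = gamma(0)^2 - gamma(1)^2 = (10.6219)^2 - (7.6931)^2 = 112.82475961 - 59.18378761 = 53.640972
  phi_hat_1 = [gamma(1) gamma(0) - gamma(1) gamma(2)] / det = [(7.6931)(10.6219) - (7.6931)(7.8747)] / 53.640972 = 21.13448432 / 53.640972 = 0.394
  phi_hat_2 = [gamma(0) gamma(2) - gamma(1)^2] / det = [(10.6219)(7.8747) - (7.6931)^2] / 53.640972 = 24.46048832 / 53.640972 = 0.456
So phi_hat = [0.3940, 0.4560].
Therefore phi_hat_2 = 0.4560.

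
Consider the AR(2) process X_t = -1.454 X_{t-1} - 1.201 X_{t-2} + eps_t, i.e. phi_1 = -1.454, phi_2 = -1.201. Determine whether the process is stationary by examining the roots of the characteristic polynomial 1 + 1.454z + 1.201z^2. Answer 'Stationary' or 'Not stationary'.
\text{Not stationary}

The AR(p) characteristic polynomial is P(z) = 1 + 1.454z + 1.201z^2.
Stationarity requires all roots to lie outside the unit circle, i.e. |z| > 1 for every root.
Set 1 + (1.454) z + (1.201) z^2 = 0, i.e. a z^2 + b z + c = 0 with a = 1.201, b = 1.454, c = 1.
Discriminant D = b^2 - 4ac = (1.454)^2 - 4*(1.201)*1 = 2.114116 - (4.804) = -2.689884.
D < 0, so the roots are the complex-conjugate pair z = (-b +/- i sqrt(-D)) / (2a) = -0.6053 +/- 0.6828i.
For a conjugate pair |z|^2 = z * conj(z) = (product of roots) = c/a = 1/(1.201) = 0.832639, so |z| = sqrt(0.832639) = 0.9125 for both roots.
Moduli of all roots: 0.9125, 0.9125.
All moduli strictly greater than 1? No.
Verdict: Not stationary.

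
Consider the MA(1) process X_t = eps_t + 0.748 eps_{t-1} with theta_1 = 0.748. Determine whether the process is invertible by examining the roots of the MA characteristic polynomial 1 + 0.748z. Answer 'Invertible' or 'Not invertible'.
\text{Invertible}

The MA(q) characteristic polynomial is P(z) = 1 + 0.748z.
Invertibility requires all roots to lie outside the unit circle, i.e. |z| > 1 for every root.
This is linear in z: 1 + (0.748) z = 0  =>  z = -1/(0.748) = -1.336898,  |z| = 1.336898.
Moduli of all roots: 1.3369.
All moduli strictly greater than 1? Yes.
Verdict: Invertible.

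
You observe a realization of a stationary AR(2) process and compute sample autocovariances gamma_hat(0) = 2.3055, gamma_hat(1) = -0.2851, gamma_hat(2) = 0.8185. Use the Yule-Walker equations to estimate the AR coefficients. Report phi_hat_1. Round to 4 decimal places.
\hat\phi_{1} = -0.0810

The Yule-Walker equations for an AR(p) process read, in matrix form,
  Gamma_p phi = r_p,   with   (Gamma_p)_{ij} = gamma(|i - j|),
                       (r_p)_i = gamma(i),   i,j = 1..p.
Substitute the sample gammas (Toeplitz matrix and right-hand side of size 2):
  Gamma_p = [[2.3055, -0.2851], [-0.2851, 2.3055]]
  r_p     = [-0.2851, 0.8185]
Written out:
  2.3055 phi_1 - 0.2851 phi_2 = -0.2851
  -0.2851 phi_1 + 2.3055 phi_2 = 0.8185
Solve by Cramer's rule:
  det = gamma(0)^2 - gamma(1)^2 = (2.3055)^2 - (-0.2851)^2 = 5.31533025 - 0.08128201 = 5.23404824
  phi_hat_1 = [gamma(1) gamma(0) - gamma(1) gamma(2)] / det = [(-0.2851)(2.3055) - (-0.2851)(0.8185)] / 5.23404824 = -0.4239437 / 5.23404824 = -0.081
  phi_hat_2 = [gamma(0) gamma(2) - gamma(1)^2] / det = [(2.3055)(0.8185) - (-0.2851)^2] / 5.23404824 = 1.80576974 / 5.23404824 = 0.345
So phi_hat = [-0.0810, 0.3450].
Therefore phi_hat_1 = -0.0810.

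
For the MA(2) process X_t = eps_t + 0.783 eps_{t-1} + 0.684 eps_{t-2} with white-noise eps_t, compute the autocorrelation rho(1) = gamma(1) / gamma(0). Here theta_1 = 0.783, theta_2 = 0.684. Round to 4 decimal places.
\rho(1) = 0.6336

For an MA(q) process with theta_0 = 1, the autocovariance is
  gamma(k) = sigma^2 * sum_{i=0..q-k} theta_i * theta_{i+k},
and rho(k) = gamma(k) / gamma(0). Sigma^2 cancels.
  numerator   = (1)*(0.783) + (0.783)*(0.684) = 1.318572.
  denominator = (1)^2 + (0.783)^2 + (0.684)^2 = 2.080945.
  rho(1) = 1.318572 / 2.080945 = 0.6336.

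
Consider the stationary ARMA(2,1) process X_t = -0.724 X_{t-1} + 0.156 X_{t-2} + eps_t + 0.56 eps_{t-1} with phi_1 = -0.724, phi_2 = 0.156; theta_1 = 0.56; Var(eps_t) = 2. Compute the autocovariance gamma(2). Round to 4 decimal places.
\gamma(2) = 1.1670

Multiply the model equation by X_{t-k} and take expectations. With theta_0 = psi_0 = 1 and psi_j the MA(infinity) weights, this gives
  gamma(k) - sum_i phi_i gamma(k-i) = c_k,
  c_k = sigma^2 * sum_{j=k..q} theta_j psi_{j-k}   (c_k = 0 for k > q),
using gamma(-m) = gamma(m).
psi-weights needed (psi_j = theta_j + sum_i phi_i psi_{j-i}):
  psi_1 = theta_1 + phi_1 = 0.56 + (-0.724) = -0.164
Right-hand sides:
  c_0 = sigma^2 (1 + theta_1 psi_1) = 2 * (1 + (0.56)(-0.164)) = 2 * 0.90816 = 1.81632
  c_1 = sigma^2 theta_1 = 2 * (0.56) = 1.12
  c_2 = 0
Equations for k = 0, 1, 2 (AR order 2, c_2 = 0):
  (E0) gamma(0) = phi_1 gamma(1) + phi_2 gamma(2) + c_0
  (E1) gamma(1) = phi_1 gamma(0) + phi_2 gamma(1) + c_1
  (E2) gamma(2) = phi_1 gamma(1) + phi_2 gamma(0)
From (E1): gamma(1) = A gamma(0) + B with
  A = phi_1 / (1 - phi_2) = -0.724 / 0.844 = -0.85782,   B = c_1 / (1 - phi_2) = 1.12 / 0.844 = 1.327014.
Insert (E2) into (E0): gamma(0) (1 - phi_2^2) = phi_1 (1 + phi_2) gamma(1) + c_0.
  phi_1 (1 + phi_2) = (-0.724)(1.156) = -0.836944,   1 - phi_2^2 = 0.975664.
Replace gamma(1) by A gamma(0) + B and collect gamma(0):
  gamma(0) [0.975664 - (-0.836944)(-0.85782)] = (-0.836944)(1.327014) + 1.81632
  gamma(0) * 0.257717 = 0.705683
  gamma(0) = 0.705683 / 0.257717 = 2.738213.
  gamma(1) = A gamma(0) + B = (-0.85782)(2.738213) + (1.327014) = -1.021879.
  gamma(2) = phi_1 gamma(1) + phi_2 gamma(0) = (-0.724)(-1.021879) + (0.156)(2.738213) = 1.167002.
Therefore gamma(2) = 1.1670 (to 4 decimal places).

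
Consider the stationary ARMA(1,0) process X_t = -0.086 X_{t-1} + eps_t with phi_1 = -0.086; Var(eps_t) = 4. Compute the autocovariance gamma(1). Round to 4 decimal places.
\gamma(1) = -0.3466

Multiply the model equation by X_{t-k} and take expectations. With theta_0 = psi_0 = 1 and psi_j the MA(infinity) weights, this gives
  gamma(k) - sum_i phi_i gamma(k-i) = c_k,
  c_k = sigma^2 * sum_{j=k..q} theta_j psi_{j-k}   (c_k = 0 for k > q),
using gamma(-m) = gamma(m).
Pure AR (q = 0): c_0 = sigma^2 = 4, c_k = 0 for k >= 1.
Equations for k = 0 and k = 1 (AR order 1):
  gamma(0) = phi_1 gamma(1) + c_0
  gamma(1) = phi_1 gamma(0) + c_1
Substituting the second into the first: gamma(0) (1 - phi_1^2) = c_0 + phi_1 c_1, so
  gamma(0) = c_0 / (1 - phi_1^2) = 4 / (1 - (-0.086)^2) = 4 / 0.992604 = 4.029804.
  gamma(1) = phi_1 gamma(0) = (-0.086)(4.029804) = -0.346563.
Therefore gamma(1) = -0.3466 (to 4 decimal places).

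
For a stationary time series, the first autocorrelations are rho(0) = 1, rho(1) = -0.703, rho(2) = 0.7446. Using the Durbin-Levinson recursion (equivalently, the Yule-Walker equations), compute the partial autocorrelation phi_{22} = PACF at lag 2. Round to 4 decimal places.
\phi_{22} = 0.4950

The PACF at lag k is phi_{kk}, the last component of the solution
to the Yule-Walker system G_k phi = r_k where
  (G_k)_{ij} = rho(|i - j|), (r_k)_i = rho(i), i,j = 1..k.
Equivalently, Durbin-Levinson gives phi_{kk} iteratively:
  phi_{11} = rho(1)
  phi_{kk} = [rho(k) - sum_{j=1..k-1} phi_{k-1,j} rho(k-j)]
            / [1 - sum_{j=1..k-1} phi_{k-1,j} rho(j)],
  phi_{k,j} = phi_{k-1,j} - phi_{kk} phi_{k-1,k-j},  j = 1..k-1.
Step k = 1:
  phi_11 = rho(1) = -0.703.
Step k = 2:
  phi_22 = [rho(2) - phi_11 rho(1)] / [1 - phi_11 rho(1)] = [0.7446 - (-0.703)(-0.703)] / [1 - (-0.703)(-0.703)]
         = 0.250391 / 0.505791 = 0.495.
Therefore phi_{22} = 0.4950.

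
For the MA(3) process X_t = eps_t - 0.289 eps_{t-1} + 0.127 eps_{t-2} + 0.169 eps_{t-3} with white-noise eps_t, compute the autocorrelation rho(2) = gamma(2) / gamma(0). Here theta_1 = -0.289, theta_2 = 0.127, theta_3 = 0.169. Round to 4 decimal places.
\rho(2) = 0.0693

For an MA(q) process with theta_0 = 1, the autocovariance is
  gamma(k) = sigma^2 * sum_{i=0..q-k} theta_i * theta_{i+k},
and rho(k) = gamma(k) / gamma(0). Sigma^2 cancels.
  numerator   = (1)*(0.127) + (-0.289)*(0.169) = 0.078159.
  denominator = (1)^2 + (-0.289)^2 + (0.127)^2 + (0.169)^2 = 1.128211.
  rho(2) = 0.078159 / 1.128211 = 0.0693.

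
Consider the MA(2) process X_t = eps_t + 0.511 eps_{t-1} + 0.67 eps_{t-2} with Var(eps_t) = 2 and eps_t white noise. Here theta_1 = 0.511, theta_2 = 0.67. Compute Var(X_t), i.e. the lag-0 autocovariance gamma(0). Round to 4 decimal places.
\gamma(0) = 3.4200

For an MA(q) process X_t = eps_t + sum_i theta_i eps_{t-i} with
Var(eps_t) = sigma^2, the variance is
  gamma(0) = sigma^2 * (1 + sum_i theta_i^2).
  sum_i theta_i^2 = (0.511)^2 + (0.67)^2 = 0.261121 + 0.4489 = 0.710021.
  gamma(0) = 2 * (1 + 0.710021) = 2 * 1.710021 = 3.420042, which rounds to 3.4200.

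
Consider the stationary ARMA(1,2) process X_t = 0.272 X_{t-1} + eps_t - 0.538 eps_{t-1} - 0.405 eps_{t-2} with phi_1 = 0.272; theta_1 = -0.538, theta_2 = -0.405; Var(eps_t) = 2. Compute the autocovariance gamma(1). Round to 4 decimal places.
\gamma(1) = -0.1442

Multiply the model equation by X_{t-k} and take expectations. With theta_0 = psi_0 = 1 and psi_j the MA(infinity) weights, this gives
  gamma(k) - sum_i phi_i gamma(k-i) = c_k,
  c_k = sigma^2 * sum_{j=k..q} theta_j psi_{j-k}   (c_k = 0 for k > q),
using gamma(-m) = gamma(m).
psi-weights needed (psi_j = theta_j + sum_i phi_i psi_{j-i}):
  psi_1 = theta_1 + phi_1 = -0.538 + (0.272) = -0.266
  psi_2 = theta_2 + phi_1 psi_1 = -0.405 + (0.272)(-0.266) = -0.477352
Right-hand sides:
  c_0 = sigma^2 (1 + theta_1 psi_1 + theta_2 psi_2) = 2 * (1 + (-0.538)(-0.266) + (-0.405)(-0.477352)) = 2 * 1.336436 = 2.672871
  c_1 = sigma^2 (theta_1 + theta_2 psi_1) = 2 * (-0.538 + (-0.405)(-0.266)) = -0.86054
  c_2 = sigma^2 theta_2 = 2 * (-0.405) = -0.81
Equations for k = 0 and k = 1 (AR order 1):
  gamma(0) = phi_1 gamma(1) + c_0
  gamma(1) = phi_1 gamma(0) + c_1
Substituting the second into the first: gamma(0) (1 - phi_1^2) = c_0 + phi_1 c_1, so
  gamma(0) = (c_0 + phi_1 c_1) / (1 - phi_1^2) = (2.672871 + (0.272)(-0.86054)) / (1 - (0.272)^2) = 2.438804 / 0.926016 = 2.633652.
  gamma(1) = phi_1 gamma(0) + c_1 = (0.272)(2.633652) + (-0.86054) = -0.144187.
Therefore gamma(1) = -0.1442 (to 4 decimal places).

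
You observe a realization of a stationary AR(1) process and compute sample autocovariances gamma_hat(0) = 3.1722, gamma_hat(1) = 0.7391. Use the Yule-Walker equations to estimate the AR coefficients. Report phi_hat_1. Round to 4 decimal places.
\hat\phi_{1} = 0.2330

The Yule-Walker equations for an AR(p) process read, in matrix form,
  Gamma_p phi = r_p,   with   (Gamma_p)_{ij} = gamma(|i - j|),
                       (r_p)_i = gamma(i),   i,j = 1..p.
Substitute the sample gammas (Toeplitz matrix and right-hand side of size 1):
  Gamma_p = [[3.1722]]
  r_p     = [0.7391]
With p = 1 this is the single equation gamma(0) phi_1 = gamma(1):
  phi_hat_1 = gamma(1) / gamma(0) = 0.7391 / 3.1722 = 0.2330.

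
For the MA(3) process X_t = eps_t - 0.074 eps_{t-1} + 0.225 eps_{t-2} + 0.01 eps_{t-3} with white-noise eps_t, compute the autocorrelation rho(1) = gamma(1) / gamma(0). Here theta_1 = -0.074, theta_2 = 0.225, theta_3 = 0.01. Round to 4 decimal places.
\rho(1) = -0.0837

For an MA(q) process with theta_0 = 1, the autocovariance is
  gamma(k) = sigma^2 * sum_{i=0..q-k} theta_i * theta_{i+k},
and rho(k) = gamma(k) / gamma(0). Sigma^2 cancels.
  numerator   = (1)*(-0.074) + (-0.074)*(0.225) + (0.225)*(0.01) = -0.0884.
  denominator = (1)^2 + (-0.074)^2 + (0.225)^2 + (0.01)^2 = 1.056201.
  rho(1) = -0.0884 / 1.056201 = -0.0837.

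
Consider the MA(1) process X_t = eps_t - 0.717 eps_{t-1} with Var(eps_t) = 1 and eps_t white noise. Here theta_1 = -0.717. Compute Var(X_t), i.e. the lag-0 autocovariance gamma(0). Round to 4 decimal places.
\gamma(0) = 1.5141

For an MA(q) process X_t = eps_t + sum_i theta_i eps_{t-i} with
Var(eps_t) = sigma^2, the variance is
  gamma(0) = sigma^2 * (1 + sum_i theta_i^2).
  sum_i theta_i^2 = (-0.717)^2 = 0.514089.
  gamma(0) = 1 * (1 + 0.514089) = 1 * 1.514089 = 1.514089, which rounds to 1.5141.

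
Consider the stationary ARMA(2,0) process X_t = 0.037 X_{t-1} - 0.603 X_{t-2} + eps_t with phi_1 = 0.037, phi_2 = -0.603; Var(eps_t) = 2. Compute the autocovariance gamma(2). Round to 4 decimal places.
\gamma(2) = -1.8934

Multiply the model equation by X_{t-k} and take expectations. With theta_0 = psi_0 = 1 and psi_j the MA(infinity) weights, this gives
  gamma(k) - sum_i phi_i gamma(k-i) = c_k,
  c_k = sigma^2 * sum_{j=k..q} theta_j psi_{j-k}   (c_k = 0 for k > q),
using gamma(-m) = gamma(m).
Pure AR (q = 0): c_0 = sigma^2 = 2, c_k = 0 for k >= 1.
Equations for k = 0, 1, 2 (AR order 2, c_2 = 0):
  (E0) gamma(0) = phi_1 gamma(1) + phi_2 gamma(2) + c_0
  (E1) gamma(1) = phi_1 gamma(0) + phi_2 gamma(1) + c_1
  (E2) gamma(2) = phi_1 gamma(1) + phi_2 gamma(0)
From (E1): gamma(1) = A gamma(0) + B with
  A = phi_1 / (1 - phi_2) = 0.037 / 1.603 = 0.023082,   B = c_1 / (1 - phi_2) = 0 / 1.603 = 0.
Insert (E2) into (E0): gamma(0) (1 - phi_2^2) = phi_1 (1 + phi_2) gamma(1) + c_0.
  phi_1 (1 + phi_2) = (0.037)(0.397) = 0.014689,   1 - phi_2^2 = 0.636391.
Replace gamma(1) by A gamma(0) + B and collect gamma(0):
  gamma(0) [0.636391 - (0.014689)(0.023082)] = c_0 = 2
  gamma(0) * 0.636052 = 2
  gamma(0) = 2 / 0.636052 = 3.144397.
  gamma(1) = A gamma(0) = (0.023082)(3.144397) = 0.072578.
  gamma(2) = phi_1 gamma(1) + phi_2 gamma(0) = (0.037)(0.072578) + (-0.603)(3.144397) = -1.893386.
Therefore gamma(2) = -1.8934 (to 4 decimal places).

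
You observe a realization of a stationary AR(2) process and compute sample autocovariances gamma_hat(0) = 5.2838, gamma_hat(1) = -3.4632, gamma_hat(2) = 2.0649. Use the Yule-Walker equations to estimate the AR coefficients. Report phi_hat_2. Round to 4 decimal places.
\hat\phi_{2} = -0.0680

The Yule-Walker equations for an AR(p) process read, in matrix form,
  Gamma_p phi = r_p,   with   (Gamma_p)_{ij} = gamma(|i - j|),
                       (r_p)_i = gamma(i),   i,j = 1..p.
Substitute the sample gammas (Toeplitz matrix and right-hand side of size 2):
  Gamma_p = [[5.2838, -3.4632], [-3.4632, 5.2838]]
  r_p     = [-3.4632, 2.0649]
Written out:
  5.2838 phi_1 - 3.4632 phi_2 = -3.4632
  -3.4632 phi_1 + 5.2838 phi_2 = 2.0649
Solve by Cramer's rule:
  det = gamma(0)^2 - gamma(1)^2 = (5.2838)^2 - (-3.4632)^2 = 27.91854244 - 11.99375424 = 15.9247882
  phi_hat_1 = [gamma(1) gamma(0) - gamma(1) gamma(2)] / det = [(-3.4632)(5.2838) - (-3.4632)(2.0649)] / 15.9247882 = -11.14769448 / 15.9247882 = -0.7
  phi_hat_2 = [gamma(0) gamma(2) - gamma(1)^2] / det = [(5.2838)(2.0649) - (-3.4632)^2] / 15.9247882 = -1.08323562 / 15.9247882 = -0.068
So phi_hat = [-0.7000, -0.0680].
Therefore phi_hat_2 = -0.0680.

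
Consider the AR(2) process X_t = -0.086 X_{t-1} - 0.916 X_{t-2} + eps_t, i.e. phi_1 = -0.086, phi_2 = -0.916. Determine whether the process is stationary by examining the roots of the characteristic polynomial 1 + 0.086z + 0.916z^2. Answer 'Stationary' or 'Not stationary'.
\text{Stationary}

The AR(p) characteristic polynomial is P(z) = 1 + 0.086z + 0.916z^2.
Stationarity requires all roots to lie outside the unit circle, i.e. |z| > 1 for every root.
Set 1 + (0.086) z + (0.916) z^2 = 0, i.e. a z^2 + b z + c = 0 with a = 0.916, b = 0.086, c = 1.
Discriminant D = b^2 - 4ac = (0.086)^2 - 4*(0.916)*1 = 0.007396 - (3.664) = -3.656604.
D < 0, so the roots are the complex-conjugate pair z = (-b +/- i sqrt(-D)) / (2a) = -0.0469 +/- 1.0438i.
For a conjugate pair |z|^2 = z * conj(z) = (product of roots) = c/a = 1/(0.916) = 1.091703, so |z| = sqrt(1.091703) = 1.0448 for both roots.
Moduli of all roots: 1.0448, 1.0448.
All moduli strictly greater than 1? Yes.
Verdict: Stationary.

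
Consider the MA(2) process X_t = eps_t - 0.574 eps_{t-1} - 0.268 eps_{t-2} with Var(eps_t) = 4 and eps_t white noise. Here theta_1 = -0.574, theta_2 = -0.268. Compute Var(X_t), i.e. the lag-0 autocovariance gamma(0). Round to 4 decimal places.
\gamma(0) = 5.6052

For an MA(q) process X_t = eps_t + sum_i theta_i eps_{t-i} with
Var(eps_t) = sigma^2, the variance is
  gamma(0) = sigma^2 * (1 + sum_i theta_i^2).
  sum_i theta_i^2 = (-0.574)^2 + (-0.268)^2 = 0.329476 + 0.071824 = 0.4013.
  gamma(0) = 4 * (1 + 0.4013) = 4 * 1.4013 = 5.6052.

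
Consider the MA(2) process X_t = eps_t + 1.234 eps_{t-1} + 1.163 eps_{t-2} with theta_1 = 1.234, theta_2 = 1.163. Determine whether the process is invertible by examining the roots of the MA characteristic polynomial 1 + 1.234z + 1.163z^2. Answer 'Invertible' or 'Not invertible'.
\text{Not invertible}

The MA(q) characteristic polynomial is P(z) = 1 + 1.234z + 1.163z^2.
Invertibility requires all roots to lie outside the unit circle, i.e. |z| > 1 for every root.
Set 1 + (1.234) z + (1.163) z^2 = 0, i.e. a z^2 + b z + c = 0 with a = 1.163, b = 1.234, c = 1.
Discriminant D = b^2 - 4ac = (1.234)^2 - 4*(1.163)*1 = 1.522756 - (4.652) = -3.129244.
D < 0, so the roots are the complex-conjugate pair z = (-b +/- i sqrt(-D)) / (2a) = -0.5305 +/- 0.7605i.
For a conjugate pair |z|^2 = z * conj(z) = (product of roots) = c/a = 1/(1.163) = 0.859845, so |z| = sqrt(0.859845) = 0.9273 for both roots.
Moduli of all roots: 0.9273, 0.9273.
All moduli strictly greater than 1? No.
Verdict: Not invertible.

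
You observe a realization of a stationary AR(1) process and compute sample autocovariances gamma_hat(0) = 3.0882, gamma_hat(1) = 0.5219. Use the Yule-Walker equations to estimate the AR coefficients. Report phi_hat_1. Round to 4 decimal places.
\hat\phi_{1} = 0.1690

The Yule-Walker equations for an AR(p) process read, in matrix form,
  Gamma_p phi = r_p,   with   (Gamma_p)_{ij} = gamma(|i - j|),
                       (r_p)_i = gamma(i),   i,j = 1..p.
Substitute the sample gammas (Toeplitz matrix and right-hand side of size 1):
  Gamma_p = [[3.0882]]
  r_p     = [0.5219]
With p = 1 this is the single equation gamma(0) phi_1 = gamma(1):
  phi_hat_1 = gamma(1) / gamma(0) = 0.5219 / 3.0882 = 0.1690.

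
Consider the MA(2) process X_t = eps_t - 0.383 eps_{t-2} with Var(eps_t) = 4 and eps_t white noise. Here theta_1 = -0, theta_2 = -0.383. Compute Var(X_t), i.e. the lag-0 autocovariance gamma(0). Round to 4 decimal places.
\gamma(0) = 4.5868

For an MA(q) process X_t = eps_t + sum_i theta_i eps_{t-i} with
Var(eps_t) = sigma^2, the variance is
  gamma(0) = sigma^2 * (1 + sum_i theta_i^2).
  sum_i theta_i^2 = (-0)^2 + (-0.383)^2 = 0 + 0.146689 = 0.146689.
  gamma(0) = 4 * (1 + 0.146689) = 4 * 1.146689 = 4.586756, which rounds to 4.5868.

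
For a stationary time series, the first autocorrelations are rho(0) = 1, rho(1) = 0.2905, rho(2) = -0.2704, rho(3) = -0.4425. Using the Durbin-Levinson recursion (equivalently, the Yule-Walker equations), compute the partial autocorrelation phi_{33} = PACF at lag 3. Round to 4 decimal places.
\phi_{33} = -0.2839

The PACF at lag k is phi_{kk}, the last component of the solution
to the Yule-Walker system G_k phi = r_k where
  (G_k)_{ij} = rho(|i - j|), (r_k)_i = rho(i), i,j = 1..k.
Equivalently, Durbin-Levinson gives phi_{kk} iteratively:
  phi_{11} = rho(1)
  phi_{kk} = [rho(k) - sum_{j=1..k-1} phi_{k-1,j} rho(k-j)]
            / [1 - sum_{j=1..k-1} phi_{k-1,j} rho(j)],
  phi_{k,j} = phi_{k-1,j} - phi_{kk} phi_{k-1,k-j},  j = 1..k-1.
Step k = 1:
  phi_11 = rho(1) = 0.2905.
Step k = 2:
  phi_22 = [rho(2) - phi_11 rho(1)] / [1 - phi_11 rho(1)] = [-0.2704 - (0.2905)(0.2905)] / [1 - (0.2905)(0.2905)]
         = -0.35479025 / 0.91560975 = -0.387491.
  Update: phi_21 = phi_11 - phi_22 phi_11 = 0.2905 - (-0.387491)(0.2905) = 0.403066.
Step k = 3:
  phi_33 = [rho(3) - phi_21 rho(2) - phi_22 rho(1)] / [1 - phi_21 rho(1) - phi_22 rho(2)]
    numerator   = -0.4425 - (0.403066)(-0.2704) - (-0.387491)(0.2905) = -0.2209449
    denominator = 1 - (0.403066)(0.2905) - (-0.387491)(-0.2704) = 0.77813183
  phi_33 = -0.2209449 / 0.77813183 = -0.2839.
Therefore phi_{33} = -0.2839.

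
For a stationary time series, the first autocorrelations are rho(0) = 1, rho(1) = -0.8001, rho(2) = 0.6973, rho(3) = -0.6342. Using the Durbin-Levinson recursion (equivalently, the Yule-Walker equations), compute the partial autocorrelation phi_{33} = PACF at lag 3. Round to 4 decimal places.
\phi_{33} = -0.1079

The PACF at lag k is phi_{kk}, the last component of the solution
to the Yule-Walker system G_k phi = r_k where
  (G_k)_{ij} = rho(|i - j|), (r_k)_i = rho(i), i,j = 1..k.
Equivalently, Durbin-Levinson gives phi_{kk} iteratively:
  phi_{11} = rho(1)
  phi_{kk} = [rho(k) - sum_{j=1..k-1} phi_{k-1,j} rho(k-j)]
            / [1 - sum_{j=1..k-1} phi_{k-1,j} rho(j)],
  phi_{k,j} = phi_{k-1,j} - phi_{kk} phi_{k-1,k-j},  j = 1..k-1.
Step k = 1:
  phi_11 = rho(1) = -0.8001.
Step k = 2:
  phi_22 = [rho(2) - phi_11 rho(1)] / [1 - phi_11 rho(1)] = [0.6973 - (-0.8001)(-0.8001)] / [1 - (-0.8001)(-0.8001)]
         = 0.05713999 / 0.35983999 = 0.158793.
  Update: phi_21 = phi_11 - phi_22 phi_11 = -0.8001 - (0.158793)(-0.8001) = -0.67305.
Step k = 3:
  phi_33 = [rho(3) - phi_21 rho(2) - phi_22 rho(1)] / [1 - phi_21 rho(1) - phi_22 rho(2)]
    numerator   = -0.6342 - (-0.67305)(0.6973) - (0.158793)(-0.8001) = -0.03783221
    denominator = 1 - (-0.67305)(-0.8001) - (0.158793)(0.6973) = 0.35076657
  phi_33 = -0.03783221 / 0.35076657 = -0.1079.
Therefore phi_{33} = -0.1079.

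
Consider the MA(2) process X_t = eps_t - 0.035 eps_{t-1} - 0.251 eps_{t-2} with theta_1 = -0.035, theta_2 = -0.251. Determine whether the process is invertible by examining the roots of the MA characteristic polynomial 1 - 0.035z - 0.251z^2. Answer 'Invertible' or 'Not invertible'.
\text{Invertible}

The MA(q) characteristic polynomial is P(z) = 1 - 0.035z - 0.251z^2.
Invertibility requires all roots to lie outside the unit circle, i.e. |z| > 1 for every root.
Set 1 + (-0.035) z + (-0.251) z^2 = 0, i.e. a z^2 + b z + c = 0 with a = -0.251, b = -0.035, c = 1.
Discriminant D = b^2 - 4ac = (-0.035)^2 - 4*(-0.251)*1 = 0.001225 - (-1.004) = 1.005225.
D >= 0, so the roots are real: z = (-b +/- sqrt(D)) / (2a) = (0.035 +/- 1.002609) / (-0.502).
  z_1 = (0.035 + 1.002609) / (-0.502) = -2.067,   |z_1| = 2.067.
  z_2 = (0.035 - 1.002609) / (-0.502) = 1.9275,   |z_2| = 1.9275.
Moduli of all roots: 2.0670, 1.9275.
All moduli strictly greater than 1? Yes.
Verdict: Invertible.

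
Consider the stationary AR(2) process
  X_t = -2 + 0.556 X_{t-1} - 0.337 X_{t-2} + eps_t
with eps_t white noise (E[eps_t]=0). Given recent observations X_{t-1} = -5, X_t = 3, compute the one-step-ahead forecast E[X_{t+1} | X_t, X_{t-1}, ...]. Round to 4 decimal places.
E[X_{t+1} \mid \mathcal F_t] = 1.3530

For an AR(p) model X_t = c + sum_i phi_i X_{t-i} + eps_t, the
one-step-ahead conditional mean is
  E[X_{t+1} | X_t, ...] = c + sum_i phi_i X_{t+1-i}.
Substitute known values:
  E[X_{t+1} | ...] = -2 + (0.556) * (3) + (-0.337) * (-5)
                   = 1.3530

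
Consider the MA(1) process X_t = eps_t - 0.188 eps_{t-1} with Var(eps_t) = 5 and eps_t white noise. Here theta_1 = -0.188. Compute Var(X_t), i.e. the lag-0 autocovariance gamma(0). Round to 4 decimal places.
\gamma(0) = 5.1767

For an MA(q) process X_t = eps_t + sum_i theta_i eps_{t-i} with
Var(eps_t) = sigma^2, the variance is
  gamma(0) = sigma^2 * (1 + sum_i theta_i^2).
  sum_i theta_i^2 = (-0.188)^2 = 0.035344.
  gamma(0) = 5 * (1 + 0.035344) = 5 * 1.035344 = 5.17672, which rounds to 5.1767.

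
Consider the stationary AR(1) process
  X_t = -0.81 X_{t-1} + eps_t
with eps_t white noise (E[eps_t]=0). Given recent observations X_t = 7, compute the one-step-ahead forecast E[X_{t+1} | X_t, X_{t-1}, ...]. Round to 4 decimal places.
E[X_{t+1} \mid \mathcal F_t] = -5.6700

For an AR(p) model X_t = c + sum_i phi_i X_{t-i} + eps_t, the
one-step-ahead conditional mean is
  E[X_{t+1} | X_t, ...] = c + sum_i phi_i X_{t+1-i}.
Substitute known values:
  E[X_{t+1} | ...] = (-0.81) * (7)
                   = -5.6700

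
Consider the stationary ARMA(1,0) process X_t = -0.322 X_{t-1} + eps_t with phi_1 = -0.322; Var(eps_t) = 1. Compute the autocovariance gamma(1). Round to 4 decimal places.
\gamma(1) = -0.3592

Multiply the model equation by X_{t-k} and take expectations. With theta_0 = psi_0 = 1 and psi_j the MA(infinity) weights, this gives
  gamma(k) - sum_i phi_i gamma(k-i) = c_k,
  c_k = sigma^2 * sum_{j=k..q} theta_j psi_{j-k}   (c_k = 0 for k > q),
using gamma(-m) = gamma(m).
Pure AR (q = 0): c_0 = sigma^2 = 1, c_k = 0 for k >= 1.
Equations for k = 0 and k = 1 (AR order 1):
  gamma(0) = phi_1 gamma(1) + c_0
  gamma(1) = phi_1 gamma(0) + c_1
Substituting the second into the first: gamma(0) (1 - phi_1^2) = c_0 + phi_1 c_1, so
  gamma(0) = c_0 / (1 - phi_1^2) = 1 / (1 - (-0.322)^2) = 1 / 0.896316 = 1.115678.
  gamma(1) = phi_1 gamma(0) = (-0.322)(1.115678) = -0.359248.
Therefore gamma(1) = -0.3592 (to 4 decimal places).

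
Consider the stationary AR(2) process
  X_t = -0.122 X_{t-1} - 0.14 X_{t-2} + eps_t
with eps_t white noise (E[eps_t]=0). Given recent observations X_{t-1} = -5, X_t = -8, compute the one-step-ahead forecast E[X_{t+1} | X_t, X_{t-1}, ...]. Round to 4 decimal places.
E[X_{t+1} \mid \mathcal F_t] = 1.6760

For an AR(p) model X_t = c + sum_i phi_i X_{t-i} + eps_t, the
one-step-ahead conditional mean is
  E[X_{t+1} | X_t, ...] = c + sum_i phi_i X_{t+1-i}.
Substitute known values:
  E[X_{t+1} | ...] = (-0.122) * (-8) + (-0.14) * (-5)
                   = 1.6760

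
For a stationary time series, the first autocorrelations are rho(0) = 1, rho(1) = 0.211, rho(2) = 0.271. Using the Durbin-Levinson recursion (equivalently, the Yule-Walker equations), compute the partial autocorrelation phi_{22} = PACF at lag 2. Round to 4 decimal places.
\phi_{22} = 0.2370

The PACF at lag k is phi_{kk}, the last component of the solution
to the Yule-Walker system G_k phi = r_k where
  (G_k)_{ij} = rho(|i - j|), (r_k)_i = rho(i), i,j = 1..k.
Equivalently, Durbin-Levinson gives phi_{kk} iteratively:
  phi_{11} = rho(1)
  phi_{kk} = [rho(k) - sum_{j=1..k-1} phi_{k-1,j} rho(k-j)]
            / [1 - sum_{j=1..k-1} phi_{k-1,j} rho(j)],
  phi_{k,j} = phi_{k-1,j} - phi_{kk} phi_{k-1,k-j},  j = 1..k-1.
Step k = 1:
  phi_11 = rho(1) = 0.211.
Step k = 2:
  phi_22 = [rho(2) - phi_11 rho(1)] / [1 - phi_11 rho(1)] = [0.271 - (0.211)(0.211)] / [1 - (0.211)(0.211)]
         = 0.226479 / 0.955479 = 0.237.
Therefore phi_{22} = 0.2370.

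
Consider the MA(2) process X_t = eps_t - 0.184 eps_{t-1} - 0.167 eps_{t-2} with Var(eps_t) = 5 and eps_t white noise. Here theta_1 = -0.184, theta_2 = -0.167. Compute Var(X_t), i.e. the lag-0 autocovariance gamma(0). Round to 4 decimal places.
\gamma(0) = 5.3087

For an MA(q) process X_t = eps_t + sum_i theta_i eps_{t-i} with
Var(eps_t) = sigma^2, the variance is
  gamma(0) = sigma^2 * (1 + sum_i theta_i^2).
  sum_i theta_i^2 = (-0.184)^2 + (-0.167)^2 = 0.033856 + 0.027889 = 0.061745.
  gamma(0) = 5 * (1 + 0.061745) = 5 * 1.061745 = 5.308725, which rounds to 5.3087.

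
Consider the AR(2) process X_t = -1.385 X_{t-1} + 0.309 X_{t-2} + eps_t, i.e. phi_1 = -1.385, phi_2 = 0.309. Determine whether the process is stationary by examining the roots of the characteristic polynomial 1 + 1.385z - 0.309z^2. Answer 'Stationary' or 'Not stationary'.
\text{Not stationary}

The AR(p) characteristic polynomial is P(z) = 1 + 1.385z - 0.309z^2.
Stationarity requires all roots to lie outside the unit circle, i.e. |z| > 1 for every root.
Set 1 + (1.385) z + (-0.309) z^2 = 0, i.e. a z^2 + b z + c = 0 with a = -0.309, b = 1.385, c = 1.
Discriminant D = b^2 - 4ac = (1.385)^2 - 4*(-0.309)*1 = 1.918225 - (-1.236) = 3.154225.
D >= 0, so the roots are real: z = (-b +/- sqrt(D)) / (2a) = (-1.385 +/- 1.776014) / (-0.618).
  z_1 = (-1.385 + 1.776014) / (-0.618) = -0.6327,   |z_1| = 0.6327.
  z_2 = (-1.385 - 1.776014) / (-0.618) = 5.1149,   |z_2| = 5.1149.
Moduli of all roots: 0.6327, 5.1149.
All moduli strictly greater than 1? No.
Verdict: Not stationary.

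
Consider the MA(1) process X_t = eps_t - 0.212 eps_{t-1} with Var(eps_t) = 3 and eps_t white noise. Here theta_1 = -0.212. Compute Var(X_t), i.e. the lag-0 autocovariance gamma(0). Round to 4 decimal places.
\gamma(0) = 3.1348

For an MA(q) process X_t = eps_t + sum_i theta_i eps_{t-i} with
Var(eps_t) = sigma^2, the variance is
  gamma(0) = sigma^2 * (1 + sum_i theta_i^2).
  sum_i theta_i^2 = (-0.212)^2 = 0.044944.
  gamma(0) = 3 * (1 + 0.044944) = 3 * 1.044944 = 3.134832, which rounds to 3.1348.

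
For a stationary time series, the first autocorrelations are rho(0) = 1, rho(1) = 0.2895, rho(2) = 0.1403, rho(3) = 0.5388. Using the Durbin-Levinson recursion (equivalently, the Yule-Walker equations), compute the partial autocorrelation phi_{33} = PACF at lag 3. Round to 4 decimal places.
\phi_{33} = 0.5290

The PACF at lag k is phi_{kk}, the last component of the solution
to the Yule-Walker system G_k phi = r_k where
  (G_k)_{ij} = rho(|i - j|), (r_k)_i = rho(i), i,j = 1..k.
Equivalently, Durbin-Levinson gives phi_{kk} iteratively:
  phi_{11} = rho(1)
  phi_{kk} = [rho(k) - sum_{j=1..k-1} phi_{k-1,j} rho(k-j)]
            / [1 - sum_{j=1..k-1} phi_{k-1,j} rho(j)],
  phi_{k,j} = phi_{k-1,j} - phi_{kk} phi_{k-1,k-j},  j = 1..k-1.
Step k = 1:
  phi_11 = rho(1) = 0.2895.
Step k = 2:
  phi_22 = [rho(2) - phi_11 rho(1)] / [1 - phi_11 rho(1)] = [0.1403 - (0.2895)(0.2895)] / [1 - (0.2895)(0.2895)]
         = 0.05648975 / 0.91618975 = 0.061657.
  Update: phi_21 = phi_11 - phi_22 phi_11 = 0.2895 - (0.061657)(0.2895) = 0.27165.
Step k = 3:
  phi_33 = [rho(3) - phi_21 rho(2) - phi_22 rho(1)] / [1 - phi_21 rho(1) - phi_22 rho(2)]
    numerator   = 0.5388 - (0.27165)(0.1403) - (0.061657)(0.2895) = 0.4828377
    denominator = 1 - (0.27165)(0.2895) - (0.061657)(0.1403) = 0.91270675
  phi_33 = 0.4828377 / 0.91270675 = 0.529.
Therefore phi_{33} = 0.5290.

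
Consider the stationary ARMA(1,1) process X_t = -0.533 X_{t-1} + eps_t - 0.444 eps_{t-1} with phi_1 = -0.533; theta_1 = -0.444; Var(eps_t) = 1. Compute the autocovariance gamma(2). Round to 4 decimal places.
\gamma(2) = 0.8995

Multiply the model equation by X_{t-k} and take expectations. With theta_0 = psi_0 = 1 and psi_j the MA(infinity) weights, this gives
  gamma(k) - sum_i phi_i gamma(k-i) = c_k,
  c_k = sigma^2 * sum_{j=k..q} theta_j psi_{j-k}   (c_k = 0 for k > q),
using gamma(-m) = gamma(m).
psi-weights needed (psi_j = theta_j + sum_i phi_i psi_{j-i}):
  psi_1 = theta_1 + phi_1 = -0.444 + (-0.533) = -0.977
Right-hand sides:
  c_0 = sigma^2 (1 + theta_1 psi_1) = 1 * (1 + (-0.444)(-0.977)) = 1 * 1.433788 = 1.433788
  c_1 = sigma^2 theta_1 = 1 * (-0.444) = -0.444
  c_2 = 0
Equations for k = 0 and k = 1 (AR order 1):
  gamma(0) = phi_1 gamma(1) + c_0
  gamma(1) = phi_1 gamma(0) + c_1
Substituting the second into the first: gamma(0) (1 - phi_1^2) = c_0 + phi_1 c_1, so
  gamma(0) = (c_0 + phi_1 c_1) / (1 - phi_1^2) = (1.433788 + (-0.533)(-0.444)) / (1 - (-0.533)^2) = 1.67044 / 0.715911 = 2.333307.
  gamma(1) = phi_1 gamma(0) + c_1 = (-0.533)(2.333307) + (-0.444) = -1.687653.
For k = 2 (> q): gamma(2) = phi_1 gamma(1) = (-0.533)(-1.687653) = 0.899519.
Therefore gamma(2) = 0.8995 (to 4 decimal places).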